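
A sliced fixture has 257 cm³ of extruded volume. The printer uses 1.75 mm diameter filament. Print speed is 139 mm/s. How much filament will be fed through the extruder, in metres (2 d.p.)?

Filament cross-section = π × (1.75/2)² = 2.4053 mm².
L = 257000 mm³ / 2.4053 mm² = 106847.38 mm, i.e. 106.85 m.

106.85 m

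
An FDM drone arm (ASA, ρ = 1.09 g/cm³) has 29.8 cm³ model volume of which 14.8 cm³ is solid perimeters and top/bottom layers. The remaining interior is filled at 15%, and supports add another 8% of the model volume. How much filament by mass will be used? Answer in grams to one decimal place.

21.2 g

Infill region = 29.8 − 14.8 = 15 cm³.
Infill volume: 0.15 × 15 → 2.25 cm³.
Support: 0.08 × 29.8 → 2.384 cm³.
Total printed volume: 14.8 + 2.25 + 2.384 → 19.434 cm³.
Mass = 19.434 × 1.09 = 21.18306 g.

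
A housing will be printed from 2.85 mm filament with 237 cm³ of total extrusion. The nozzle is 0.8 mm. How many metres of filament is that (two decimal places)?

Cross-section of 2.85 mm filament: π·(2.85/2)² = 6.3794 mm².
L = 237000 mm³ / 6.3794 mm² = 37150.83 mm, i.e. 37.15 m.

37.15 m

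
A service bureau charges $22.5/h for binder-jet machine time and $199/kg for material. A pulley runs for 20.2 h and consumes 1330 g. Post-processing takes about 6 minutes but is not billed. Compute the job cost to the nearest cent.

$719.17

Machine cost = 22.5 × 20.2 = $454.50.
Material cost = 199 × 1330/1000 = $264.67.
Total = 454.50 + 264.67 = $719.17.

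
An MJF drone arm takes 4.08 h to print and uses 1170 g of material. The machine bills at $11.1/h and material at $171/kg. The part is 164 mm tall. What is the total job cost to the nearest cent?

$245.36

Time charge = 11.1 × 4.08 = $45.288.
Feedstock cost = 171 × 1170/1000, so $200.07.
Total = 45.288 + 200.07 = 245.358 ≈ $245.36.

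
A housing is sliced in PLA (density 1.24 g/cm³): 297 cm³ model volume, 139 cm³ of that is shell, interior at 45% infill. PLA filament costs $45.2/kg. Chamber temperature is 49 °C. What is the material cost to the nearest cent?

Interior volume = 297 − 139, so 158 cm³.
Deposited infill = 0.45 × 158, so 71.1 cm³.
Deposited volume: 139 + 71.1 → 210.1 cm³.
Mass = 210.1 × 1.24, so 260.524 g.
Cost = 260.524 g / 1000 × $45.2/kg = $11.78.

$11.78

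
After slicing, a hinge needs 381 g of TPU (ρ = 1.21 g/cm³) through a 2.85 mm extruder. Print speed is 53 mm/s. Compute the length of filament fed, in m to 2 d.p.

49.36 m

Volume = 381 g / 1.21 g·cm⁻³ = 314.876 cm³ = 314876 mm³.
Cross-section of 2.85 mm filament: π·(2.85/2)² = 6.3794 mm².
L = V/A = 314876/6.3794 = 49358.25 mm → 49.36 m.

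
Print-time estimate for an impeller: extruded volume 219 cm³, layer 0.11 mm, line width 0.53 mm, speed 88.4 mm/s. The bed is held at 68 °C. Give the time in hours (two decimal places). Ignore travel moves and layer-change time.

Line area: 0.11 × 0.53 → 0.0583 mm².
Total extruded path = 219000/0.0583 = 3756432.2 mm.
Extrusion time: 3756432.2 / 88.4 → 42493.6 s.
Converting: 42493.6 s = 11.80 hours.

11.80 hours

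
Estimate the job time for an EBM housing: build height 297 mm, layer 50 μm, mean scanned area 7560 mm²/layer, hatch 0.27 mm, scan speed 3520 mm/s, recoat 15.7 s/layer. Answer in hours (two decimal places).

39.03 hours

Layers = ⌈297/0.05⌉ = 5940.
Per-layer scan distance: 7560 / 0.27 → 28000 mm.
Per-layer scan time: 28000 / 3520 → 7.9545 s.
Per-layer time: 7.9545 + 15.7 → 23.6545 s.
Build time = 5940 × 23.6545 = 140507.73 s = 39.03 hours.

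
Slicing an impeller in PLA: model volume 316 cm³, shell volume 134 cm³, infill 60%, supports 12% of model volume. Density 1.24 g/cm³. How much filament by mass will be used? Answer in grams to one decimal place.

348.6 g

Infill region = 316 − 134 = 182 cm³.
Deposited infill = 0.60 × 182, so 109.2 cm³.
Support = 0.12 × 316, so 37.92 cm³.
Deposited volume = 134 + 109.2 + 37.92 = 281.12 cm³.
Mass = 281.12 × 1.24, so 348.5888 g.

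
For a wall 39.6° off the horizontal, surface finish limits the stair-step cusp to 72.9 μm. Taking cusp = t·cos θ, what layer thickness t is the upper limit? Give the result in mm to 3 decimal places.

0.095 mm

t = h_c / cos θ = 0.0729 / 0.7705 = 0.095 mm.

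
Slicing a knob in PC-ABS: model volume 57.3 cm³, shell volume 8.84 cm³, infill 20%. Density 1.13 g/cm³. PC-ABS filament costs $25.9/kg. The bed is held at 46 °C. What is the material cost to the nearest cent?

Infill region: 57.3 − 8.84 → 48.46 cm³.
Infill volume = 0.20 × 48.46 = 9.692 cm³.
Deposited volume: 8.84 + 9.692 → 18.532 cm³.
Mass: 18.532 × 1.13 → 20.94116 g.
At $25.9/kg: 20.94116/1000 × 25.9 = $0.54.

$0.54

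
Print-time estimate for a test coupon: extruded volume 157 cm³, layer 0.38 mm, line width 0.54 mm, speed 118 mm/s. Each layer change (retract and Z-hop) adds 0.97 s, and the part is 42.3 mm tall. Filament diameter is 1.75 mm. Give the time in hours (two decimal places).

Extrusion cross-section = 0.38 × 0.54 = 0.2052 mm².
Total extruded path = 157000/0.2052 = 765107.2 mm.
Print-move time: 765107.2 / 118 → 6484 s.
Layer count = ceil(42.3 / 0.38) = 112.
Non-print overhead: 112 × 0.97 → 108.64 s.
Total = 6484 + 108.64 = 6592.64 s = 1.83 hours.

1.83 hours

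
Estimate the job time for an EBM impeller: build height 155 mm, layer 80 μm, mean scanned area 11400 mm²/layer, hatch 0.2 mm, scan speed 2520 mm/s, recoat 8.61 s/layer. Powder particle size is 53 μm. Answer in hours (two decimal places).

16.81 hours

Layers = ⌈155/0.08⌉ = 1938.
Per-layer scan distance = 11400 / 0.2 = 57000 mm.
Beam time per layer = 57000 / 2520 = 22.619 s.
Layer cycle: 22.619 + 8.61 → 31.229 s.
Build time = 1938 × 31.229 = 60521.802 s = 16.81 hours.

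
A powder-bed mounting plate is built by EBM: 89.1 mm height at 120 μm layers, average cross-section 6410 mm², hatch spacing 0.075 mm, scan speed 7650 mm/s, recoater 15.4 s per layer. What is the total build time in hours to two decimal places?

5.48 hours

Layers = ⌈89.1/0.12⌉ = 743.
Hatch length per layer: 6410 / 0.075 → 85466.7 mm.
Scan time per layer: 85466.7 / 7650 → 11.1721 s.
Layer cycle: 11.1721 + 15.4 → 26.5721 s.
Build time = 743 × 26.5721 = 19743.0703 s = 5.48 hours.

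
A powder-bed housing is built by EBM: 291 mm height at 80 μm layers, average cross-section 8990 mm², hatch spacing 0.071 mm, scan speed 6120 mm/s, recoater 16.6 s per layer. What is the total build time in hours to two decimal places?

Number of layers: 291 / 0.08 → 3638 (rounded up).
Hatch length per layer: 8990 / 0.071 → 126619.7 mm.
Per-layer scan time = 126619.7 / 6120, so 20.6895 s.
Layer cycle: 20.6895 + 16.6 → 37.2895 s.
3638 layers × 37.2895 s/layer = 135659.201 s, i.e. 37.68 hours.

37.68 hours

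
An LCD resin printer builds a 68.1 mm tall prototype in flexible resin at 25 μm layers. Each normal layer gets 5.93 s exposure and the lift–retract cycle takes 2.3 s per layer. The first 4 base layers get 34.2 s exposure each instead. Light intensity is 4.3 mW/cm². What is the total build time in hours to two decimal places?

6.26 hours

Layer count = ceil(68.1 / 0.025) = 2724.
Bottom layers: 4 × (34.2 + 2.3) → 146 s.
Remaining layers: 2720 × (5.93 + 2.3) → 22385.6 s.
Total = 146 + 22385.6 = 22531.6 s = 6.26 hours.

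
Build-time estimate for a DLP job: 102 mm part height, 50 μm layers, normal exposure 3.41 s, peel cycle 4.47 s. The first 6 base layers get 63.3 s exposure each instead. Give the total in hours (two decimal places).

4.57 hours

Number of layers: 102 / 0.05 → 2040 (rounded up).
Burn-in layers = 6 × (63.3 + 4.47), so 406.62 s.
Normal layers: 2034 × (3.41 + 4.47) → 16027.92 s.
Total = 406.62 + 16027.92 = 16434.54 s = 4.57 hours.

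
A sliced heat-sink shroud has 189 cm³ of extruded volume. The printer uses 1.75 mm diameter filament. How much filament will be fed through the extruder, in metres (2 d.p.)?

Filament cross-section = π × (1.75/2)² = 2.4053 mm².
Length = 189 cm³ / 2.4053 mm² = 189000 / 2.4053 = 78576.48 mm = 78.58 m.

78.58 m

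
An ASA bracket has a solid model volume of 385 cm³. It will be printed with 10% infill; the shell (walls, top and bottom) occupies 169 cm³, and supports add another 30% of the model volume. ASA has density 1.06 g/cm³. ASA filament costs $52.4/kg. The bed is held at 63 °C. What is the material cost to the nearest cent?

Infill region: 385 − 169 → 216 cm³.
Deposited infill: 0.10 × 216 → 21.6 cm³.
Support: 0.30 × 385 → 115.5 cm³.
Total extruded = 169 + 21.6 + 115.5 = 306.1 cm³.
Mass = 306.1 × 1.06 = 324.466 g.
At $52.4/kg: 324.466/1000 × 52.4 = $17.00.

$17.00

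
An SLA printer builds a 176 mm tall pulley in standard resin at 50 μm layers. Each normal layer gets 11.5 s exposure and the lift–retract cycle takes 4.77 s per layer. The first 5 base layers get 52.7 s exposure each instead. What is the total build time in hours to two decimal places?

Layer count = ceil(176 / 0.05) = 3520.
Burn-in layers: 5 × (52.7 + 4.77) → 287.35 s.
Normal layers = 3515 × (11.5 + 4.77), so 57189.05 s.
Sum: 287.35 + 57189.05 = 57476.4 s → 15.97 hours.

15.97 hours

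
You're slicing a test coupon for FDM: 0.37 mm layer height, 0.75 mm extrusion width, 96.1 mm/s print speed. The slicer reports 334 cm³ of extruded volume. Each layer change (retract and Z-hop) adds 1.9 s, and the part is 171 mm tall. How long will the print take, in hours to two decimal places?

3.72 hours

Bead cross-section = 0.37 × 0.75, so 0.2775 mm².
Toolpath length = 334 cm³ / 0.2775 mm² = 334000 / 0.2775 = 1203603.6 mm.
Time extruding: 1203603.6 / 96.1 → 12524.5 s.
Number of layers: 171 / 0.37 → 463 (rounded up).
Z-hop total = 463 × 1.9 = 879.7 s.
Total = 12524.5 + 879.7 = 13404.2 s = 3.72 hours.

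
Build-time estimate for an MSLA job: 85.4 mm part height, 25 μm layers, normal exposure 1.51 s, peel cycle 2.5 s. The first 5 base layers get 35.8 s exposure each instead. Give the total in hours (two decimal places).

3.85 hours

Layer count = ceil(85.4 / 0.025) = 3416.
Bottom layers: 5 × (35.8 + 2.5) → 191.5 s.
Remaining layers = 3411 × (1.51 + 2.5), so 13678.11 s.
Sum: 191.5 + 13678.11 = 13869.61 s → 3.85 hours.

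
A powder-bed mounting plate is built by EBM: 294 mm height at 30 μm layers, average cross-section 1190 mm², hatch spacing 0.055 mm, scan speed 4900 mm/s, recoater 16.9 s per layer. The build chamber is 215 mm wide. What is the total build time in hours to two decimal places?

Layers = ⌈294/0.03⌉ = 9800.
Scan path per layer = 1190 / 0.055, so 21636.4 mm.
Beam time per layer = 21636.4 / 4900 = 4.4156 s.
Per-layer time: 4.4156 + 16.9 → 21.3156 s.
9800 layers × 21.3156 s/layer = 208892.88 s, i.e. 58.03 hours.

58.03 hours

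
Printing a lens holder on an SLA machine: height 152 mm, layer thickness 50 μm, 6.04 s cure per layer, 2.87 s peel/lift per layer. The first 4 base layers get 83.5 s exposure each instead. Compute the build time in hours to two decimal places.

7.61 hours

Number of layers: 152 / 0.05 → 3040 (rounded up).
Bottom layers: 4 × (83.5 + 2.87) → 345.48 s.
Regular layers = 3036 × (6.04 + 2.87) = 27050.76 s.
Sum: 345.48 + 27050.76 = 27396.24 s → 7.61 hours.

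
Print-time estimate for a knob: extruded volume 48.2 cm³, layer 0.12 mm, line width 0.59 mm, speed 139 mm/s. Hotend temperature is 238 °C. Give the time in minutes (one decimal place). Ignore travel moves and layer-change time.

Line area = 0.12 × 0.59, so 0.0708 mm².
Total extruded path = 48200/0.0708 = 680791 mm.
Print-move time = 680791 / 139, so 4897.8 s.
Converting: 4897.8 s = 81.6 minutes.

81.6 minutes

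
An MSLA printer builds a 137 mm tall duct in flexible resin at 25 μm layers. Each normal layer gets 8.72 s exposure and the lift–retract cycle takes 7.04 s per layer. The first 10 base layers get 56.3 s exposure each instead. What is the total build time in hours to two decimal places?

Number of layers: 137 / 0.025 → 5480 (rounded up).
Base layers = 10 × (56.3 + 7.04) = 633.4 s.
Remaining layers = 5470 × (8.72 + 7.04), so 86207.2 s.
Sum: 633.4 + 86207.2 = 86840.6 s → 24.12 hours.

24.12 hours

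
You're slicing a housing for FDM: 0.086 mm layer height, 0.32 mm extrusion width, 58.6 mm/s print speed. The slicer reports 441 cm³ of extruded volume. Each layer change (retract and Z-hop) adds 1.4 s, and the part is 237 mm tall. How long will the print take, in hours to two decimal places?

Line area = 0.086 × 0.32 = 0.02752 mm².
Total extruded path = 441000/0.02752 = 16024709.3 mm.
Time extruding = 16024709.3 / 58.6, so 273459.2 s.
Layer count = ceil(237 / 0.086) = 2756.
Non-print overhead = 2756 × 1.4, so 3858.4 s.
Total = 273459.2 + 3858.4 = 277317.6 s = 77.03 hours.

77.03 hours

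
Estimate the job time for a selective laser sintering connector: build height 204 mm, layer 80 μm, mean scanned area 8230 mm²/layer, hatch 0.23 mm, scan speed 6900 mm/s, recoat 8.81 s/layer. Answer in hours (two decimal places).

9.91 hours

Number of layers: 204 / 0.08 → 2550 (rounded up).
Per-layer scan distance: 8230 / 0.23 → 35782.6 mm.
Laser time per layer = 35782.6 / 6900 = 5.1859 s.
Per-layer time = 5.1859 + 8.81, so 13.9959 s.
Total: 2550 × 13.9959 s = 35689.545 s → 9.91 hours.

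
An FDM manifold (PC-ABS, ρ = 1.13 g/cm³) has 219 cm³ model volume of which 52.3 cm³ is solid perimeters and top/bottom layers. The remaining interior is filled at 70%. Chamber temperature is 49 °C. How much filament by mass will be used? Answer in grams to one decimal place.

Interior volume = 219 − 52.3 = 166.7 cm³.
Infill deposited = 0.70 × 166.7 = 116.69 cm³.
Deposited volume: 52.3 + 116.69 → 168.99 cm³.
Mass = 168.99 × 1.13, so 190.9587 g.

191.0 g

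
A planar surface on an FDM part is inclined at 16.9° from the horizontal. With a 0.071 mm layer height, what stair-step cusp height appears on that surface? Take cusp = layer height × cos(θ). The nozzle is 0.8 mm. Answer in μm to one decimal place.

67.9 μm

h_c = t·cos θ = 0.071 × 0.9568 = 0.067933 mm (67.9 μm).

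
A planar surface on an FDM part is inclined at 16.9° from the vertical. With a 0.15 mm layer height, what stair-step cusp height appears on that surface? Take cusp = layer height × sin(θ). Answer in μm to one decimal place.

43.6 μm

Cusp = layer height × sin(16.9°) = 0.15 × 0.2907 = 0.043605 mm = 43.6 μm.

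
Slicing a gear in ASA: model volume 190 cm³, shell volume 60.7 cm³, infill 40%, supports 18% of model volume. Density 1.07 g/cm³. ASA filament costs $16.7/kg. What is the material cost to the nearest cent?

$2.62

Volume inside the shell: 190 − 60.7 → 129.3 cm³.
Infill volume = 0.40 × 129.3, so 51.72 cm³.
Support = 0.18 × 190, so 34.2 cm³.
Total printed volume = 60.7 + 51.72 + 34.2, so 146.62 cm³.
Mass = 146.62 × 1.07 = 156.8834 g.
Cost = 156.8834 g / 1000 × $16.7/kg = $2.62.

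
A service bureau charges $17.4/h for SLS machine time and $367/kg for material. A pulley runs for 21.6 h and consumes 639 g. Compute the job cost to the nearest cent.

Machine cost: 17.4 × 21.6 → $375.84.
Material cost: 367 × 639/1000 → $234.513.
Job cost: 375.84 + 234.513 = 610.353 ≈ $610.35.

$610.35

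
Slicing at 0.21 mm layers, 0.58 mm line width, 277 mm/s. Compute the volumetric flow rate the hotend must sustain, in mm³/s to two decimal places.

33.74

A = 0.21 × 0.58 = 0.1218 mm².
Q = v·A = 277 × 0.1218 = 33.74 mm³/s.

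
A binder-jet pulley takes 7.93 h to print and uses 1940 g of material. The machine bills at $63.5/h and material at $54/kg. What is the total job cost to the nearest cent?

$608.32

Time charge = 63.5 × 7.93, so $503.555.
Feedstock cost = 54 × 1940/1000 = $104.76.
Job cost: 503.555 + 104.76 = 608.315 ≈ $608.32.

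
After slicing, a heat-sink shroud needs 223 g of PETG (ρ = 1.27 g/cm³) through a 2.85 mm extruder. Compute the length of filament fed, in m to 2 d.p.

Volume = 223 g / 1.27 g·cm⁻³ = 175.5906 cm³ = 175590.6 mm³.
A = π r² = π × 1.425² = 6.3794 mm².
Length = 175590.6 / 6.3794 = 27524.63 mm = 27.52 m.

27.52 m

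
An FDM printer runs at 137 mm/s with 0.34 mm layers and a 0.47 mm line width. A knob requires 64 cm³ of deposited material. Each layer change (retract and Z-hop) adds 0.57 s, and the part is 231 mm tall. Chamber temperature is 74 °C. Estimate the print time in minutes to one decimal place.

Bead cross-section: 0.34 × 0.47 → 0.1598 mm².
Path length: 64000 mm³ / 0.1598 mm² → 400500.6 mm.
Print-move time: 400500.6 / 137 → 2923.4 s.
Number of layers: 231 / 0.34 → 680 (rounded up).
Layer-change overhead: 680 × 0.57 → 387.6 s.
Altogether 2923.4 + 387.6 = 3311 s, i.e. 55.2 minutes.

55.2 minutes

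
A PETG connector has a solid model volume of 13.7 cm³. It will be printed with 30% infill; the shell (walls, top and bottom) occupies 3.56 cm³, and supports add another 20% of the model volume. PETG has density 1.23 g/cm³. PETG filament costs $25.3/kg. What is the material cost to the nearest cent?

Interior volume: 13.7 − 3.56 → 10.14 cm³.
Infill deposited = 0.30 × 10.14, so 3.042 cm³.
Support = 0.20 × 13.7 = 2.74 cm³.
Total extruded = 3.56 + 3.042 + 2.74 = 9.342 cm³.
Mass = 9.342 × 1.23, so 11.49066 g.
At $25.3/kg: 11.49066/1000 × 25.3 = $0.29.

$0.29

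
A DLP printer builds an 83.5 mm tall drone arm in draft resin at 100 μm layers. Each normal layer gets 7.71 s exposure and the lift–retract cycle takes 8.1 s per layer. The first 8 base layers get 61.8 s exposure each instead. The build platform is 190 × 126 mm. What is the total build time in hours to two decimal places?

3.79 hours

Number of layers: 83.5 / 0.1 → 835 (rounded up).
Base layers = 8 × (61.8 + 8.1) = 559.2 s.
Normal layers: 827 × (7.71 + 8.1) → 13074.87 s.
Total = 559.2 + 13074.87 = 13634.07 s = 3.79 hours.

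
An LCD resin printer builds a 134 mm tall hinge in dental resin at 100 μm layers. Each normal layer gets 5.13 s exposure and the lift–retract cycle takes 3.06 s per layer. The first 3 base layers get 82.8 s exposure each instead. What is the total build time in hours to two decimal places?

Number of layers: 134 / 0.1 → 1340 (rounded up).
Bottom layers = 3 × (82.8 + 3.06) = 257.58 s.
Normal layers = 1337 × (5.13 + 3.06), so 10950.03 s.
Sum: 257.58 + 10950.03 = 11207.61 s → 3.11 hours.

3.11 hours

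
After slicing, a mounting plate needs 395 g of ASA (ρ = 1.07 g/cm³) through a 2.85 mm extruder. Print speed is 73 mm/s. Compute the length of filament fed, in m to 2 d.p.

Extruded volume: 395/1.07 = 369.1589 cm³ (369158.9 mm³).
A = π r² = π × 1.425² = 6.3794 mm².
Length = 369158.9 / 6.3794 = 57867.34 mm = 57.87 m.

57.87 m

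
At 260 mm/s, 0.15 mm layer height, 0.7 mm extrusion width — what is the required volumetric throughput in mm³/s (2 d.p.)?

Extrusion cross-section: 0.15 × 0.7 → 0.105 mm².
Volumetric flow = 260 × 0.105 = 27.30 mm³/s.

27.30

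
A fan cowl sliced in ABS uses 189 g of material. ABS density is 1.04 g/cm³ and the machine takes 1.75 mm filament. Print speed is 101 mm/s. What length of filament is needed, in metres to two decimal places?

Extruded volume: 189/1.04 = 181.7308 cm³ (181730.8 mm³).
Cross-section of 1.75 mm filament: π·(1.75/2)² = 2.4053 mm².
Length = 181730.8 / 2.4053 = 75554.32 mm = 75.55 m.

75.55 m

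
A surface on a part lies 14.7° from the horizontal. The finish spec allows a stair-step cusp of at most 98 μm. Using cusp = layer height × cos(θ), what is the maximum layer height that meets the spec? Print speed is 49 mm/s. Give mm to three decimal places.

t = h_c / cos θ = 0.098 / 0.9673 = 0.101 mm.

0.101 mm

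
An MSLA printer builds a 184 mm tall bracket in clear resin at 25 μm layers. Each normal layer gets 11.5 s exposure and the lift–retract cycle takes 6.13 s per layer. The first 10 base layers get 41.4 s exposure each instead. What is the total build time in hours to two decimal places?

Layer count = ceil(184 / 0.025) = 7360.
Bottom layers = 10 × (41.4 + 6.13), so 475.3 s.
Regular layers = 7350 × (11.5 + 6.13) = 129580.5 s.
Total = 475.3 + 129580.5 = 130055.8 s = 36.13 hours.

36.13 hours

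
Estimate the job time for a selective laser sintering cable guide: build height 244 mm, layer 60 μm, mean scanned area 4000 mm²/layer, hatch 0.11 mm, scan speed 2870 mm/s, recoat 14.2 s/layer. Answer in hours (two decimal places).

30.36 hours

Layers = ⌈244/0.06⌉ = 4067.
Scan path per layer: 4000 / 0.11 → 36363.6 mm.
Laser time per layer: 36363.6 / 2870 → 12.6702 s.
Per-layer time = 12.6702 + 14.2, so 26.8702 s.
Build time = 4067 × 26.8702 = 109281.1034 s = 30.36 hours.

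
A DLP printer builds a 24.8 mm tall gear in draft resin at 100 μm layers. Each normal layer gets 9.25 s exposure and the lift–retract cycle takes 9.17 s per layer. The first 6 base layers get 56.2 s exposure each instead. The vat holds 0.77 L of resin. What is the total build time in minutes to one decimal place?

Number of layers: 24.8 / 0.1 → 248 (rounded up).
Base layers = 6 × (56.2 + 9.17), so 392.22 s.
Remaining layers: 242 × (9.25 + 9.17) → 4457.64 s.
Total = 392.22 + 4457.64 = 4849.86 s = 80.8 minutes.

80.8 minutes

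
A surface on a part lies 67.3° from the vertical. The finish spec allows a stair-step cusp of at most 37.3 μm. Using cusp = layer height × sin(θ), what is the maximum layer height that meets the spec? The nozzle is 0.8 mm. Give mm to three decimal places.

0.040 mm

t = h_c / sin θ = 0.0373 / 0.9225 = 0.040 mm.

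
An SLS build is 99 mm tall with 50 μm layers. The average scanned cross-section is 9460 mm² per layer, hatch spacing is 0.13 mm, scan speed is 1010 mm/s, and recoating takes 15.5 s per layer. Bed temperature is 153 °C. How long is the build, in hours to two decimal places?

48.15 hours

Layer count = ceil(99 / 0.05) = 1980.
Hatch length per layer = 9460 / 0.13 = 72769.2 mm.
Laser time per layer = 72769.2 / 1010 = 72.0487 s.
Time per layer = 72.0487 + 15.5, so 87.5487 s.
1980 layers × 87.5487 s/layer = 173346.426 s, i.e. 48.15 hours.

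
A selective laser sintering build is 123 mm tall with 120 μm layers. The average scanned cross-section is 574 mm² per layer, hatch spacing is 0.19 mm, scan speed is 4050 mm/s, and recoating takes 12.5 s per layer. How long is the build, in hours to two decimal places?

Layer count = ceil(123 / 0.12) = 1025.
Per-layer scan distance = 574 / 0.19, so 3021.1 mm.
Laser time per layer: 3021.1 / 4050 → 0.746 s.
Per-layer time = 0.746 + 12.5 = 13.246 s.
Build time = 1025 × 13.246 = 13577.15 s = 3.77 hours.

3.77 hours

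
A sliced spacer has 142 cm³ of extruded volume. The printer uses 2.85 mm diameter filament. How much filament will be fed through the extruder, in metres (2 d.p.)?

A = π r² = π × 1.425² = 6.3794 mm².
L = 142000 mm³ / 6.3794 mm² = 22259.15 mm, i.e. 22.26 m.

22.26 m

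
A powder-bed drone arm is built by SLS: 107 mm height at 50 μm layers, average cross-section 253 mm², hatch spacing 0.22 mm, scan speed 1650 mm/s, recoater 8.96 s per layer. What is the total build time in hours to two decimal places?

5.74 hours

Layers = ⌈107/0.05⌉ = 2140.
Hatch length per layer: 253 / 0.22 → 1150 mm.
Laser time per layer: 1150 / 1650 → 0.697 s.
Layer cycle = 0.697 + 8.96 = 9.657 s.
Build time = 2140 × 9.657 = 20665.98 s = 5.74 hours.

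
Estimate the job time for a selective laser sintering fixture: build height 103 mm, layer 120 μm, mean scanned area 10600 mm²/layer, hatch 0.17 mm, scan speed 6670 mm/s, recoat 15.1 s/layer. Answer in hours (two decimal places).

Number of layers: 103 / 0.12 → 859 (rounded up).
Per-layer scan distance = 10600 / 0.17, so 62352.9 mm.
Scan time per layer = 62352.9 / 6670 = 9.3483 s.
Time per layer = 9.3483 + 15.1 = 24.4483 s.
Total: 859 × 24.4483 s = 21001.0897 s → 5.83 hours.

5.83 hours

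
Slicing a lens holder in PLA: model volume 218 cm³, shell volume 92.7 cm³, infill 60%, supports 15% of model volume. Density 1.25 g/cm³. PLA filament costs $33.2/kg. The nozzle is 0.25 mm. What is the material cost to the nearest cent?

$8.32

Volume inside the shell = 218 − 92.7 = 125.3 cm³.
Deposited infill = 0.60 × 125.3 = 75.18 cm³.
Support: 0.15 × 218 → 32.7 cm³.
Deposited volume: 92.7 + 75.18 + 32.7 → 200.58 cm³.
Mass = 200.58 × 1.25, so 250.725 g.
Cost = 250.725 g / 1000 × $33.2/kg = $8.32.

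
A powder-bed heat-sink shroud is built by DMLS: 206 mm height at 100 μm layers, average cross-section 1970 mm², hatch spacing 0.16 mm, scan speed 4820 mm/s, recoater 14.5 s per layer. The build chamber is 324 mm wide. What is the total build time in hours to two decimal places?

Number of layers: 206 / 0.1 → 2060 (rounded up).
Per-layer scan distance: 1970 / 0.16 → 12312.5 mm.
Scan time per layer = 12312.5 / 4820, so 2.5545 s.
Per-layer time = 2.5545 + 14.5 = 17.0545 s.
Build time = 2060 × 17.0545 = 35132.27 s = 9.76 hours.

9.76 hours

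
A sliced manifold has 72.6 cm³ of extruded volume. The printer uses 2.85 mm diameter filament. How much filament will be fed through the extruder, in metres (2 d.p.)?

A = π r² = π × 1.425² = 6.3794 mm².
L = 72600 mm³ / 6.3794 mm² = 11380.38 mm, i.e. 11.38 m.

11.38 m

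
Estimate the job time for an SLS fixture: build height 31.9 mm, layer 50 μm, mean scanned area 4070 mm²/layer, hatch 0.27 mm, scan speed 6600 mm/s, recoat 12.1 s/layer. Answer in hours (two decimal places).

Number of layers: 31.9 / 0.05 → 638 (rounded up).
Hatch length per layer = 4070 / 0.27, so 15074.1 mm.
Laser time per layer = 15074.1 / 6600, so 2.284 s.
Time per layer = 2.284 + 12.1, so 14.384 s.
Total: 638 × 14.384 s = 9176.992 s → 2.55 hours.

2.55 hours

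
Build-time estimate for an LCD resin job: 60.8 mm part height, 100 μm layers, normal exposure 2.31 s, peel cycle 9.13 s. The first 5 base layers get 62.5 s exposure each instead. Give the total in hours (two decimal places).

2.02 hours

Number of layers: 60.8 / 0.1 → 608 (rounded up).
Base layers = 5 × (62.5 + 9.13) = 358.15 s.
Regular layers = 603 × (2.31 + 9.13) = 6898.32 s.
Total = 358.15 + 6898.32 = 7256.47 s = 2.02 hours.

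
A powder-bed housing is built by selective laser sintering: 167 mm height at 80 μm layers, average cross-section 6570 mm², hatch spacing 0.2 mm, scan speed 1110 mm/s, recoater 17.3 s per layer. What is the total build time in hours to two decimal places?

Layers = ⌈167/0.08⌉ = 2088.
Hatch length per layer: 6570 / 0.2 → 32850 mm.
Scan time per layer: 32850 / 1110 → 29.5946 s.
Per-layer time: 29.5946 + 17.3 → 46.8946 s.
Total: 2088 × 46.8946 s = 97915.9248 s → 27.20 hours.

27.20 hours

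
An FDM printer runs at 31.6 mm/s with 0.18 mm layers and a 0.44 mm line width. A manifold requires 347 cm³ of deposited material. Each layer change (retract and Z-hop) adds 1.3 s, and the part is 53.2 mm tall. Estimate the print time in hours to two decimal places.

Bead cross-section = 0.18 × 0.44 = 0.0792 mm².
Total extruded path = 347000/0.0792 = 4381313.1 mm.
Extrusion time = 4381313.1 / 31.6 = 138649.1 s.
Number of layers: 53.2 / 0.18 → 296 (rounded up).
Layer-change overhead = 296 × 1.3, so 384.8 s.
Total = 138649.1 + 384.8 = 139033.9 s = 38.62 hours.

38.62 hours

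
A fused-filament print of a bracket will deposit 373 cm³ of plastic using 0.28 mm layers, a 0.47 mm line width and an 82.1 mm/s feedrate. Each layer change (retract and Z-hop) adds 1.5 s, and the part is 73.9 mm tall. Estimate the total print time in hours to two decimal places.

Extrusion cross-section: 0.28 × 0.47 → 0.1316 mm².
Total extruded path = 373000/0.1316 = 2834346.5 mm.
Extrusion time = 2834346.5 / 82.1, so 34523.1 s.
Number of layers: 73.9 / 0.28 → 264 (rounded up).
Z-hop total = 264 × 1.5 = 396 s.
Total = 34523.1 + 396 = 34919.1 s = 9.70 hours.

9.70 hours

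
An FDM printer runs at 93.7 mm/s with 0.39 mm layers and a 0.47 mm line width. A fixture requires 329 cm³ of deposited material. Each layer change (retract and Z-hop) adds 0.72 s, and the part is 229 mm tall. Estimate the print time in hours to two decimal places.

Line area: 0.39 × 0.47 → 0.1833 mm².
Path length: 329000 mm³ / 0.1833 mm² → 1794871.8 mm.
Time extruding = 1794871.8 / 93.7 = 19155.5 s.
Layers = ⌈229/0.39⌉ = 588.
Z-hop total: 588 × 0.72 → 423.36 s.
Total = 19155.5 + 423.36 = 19578.86 s = 5.44 hours.

5.44 hours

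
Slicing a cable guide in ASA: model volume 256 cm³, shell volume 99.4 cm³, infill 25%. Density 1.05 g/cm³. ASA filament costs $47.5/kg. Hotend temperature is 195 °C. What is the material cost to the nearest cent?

Volume inside the shell: 256 − 99.4 → 156.6 cm³.
Infill volume: 0.25 × 156.6 → 39.15 cm³.
Total printed volume: 99.4 + 39.15 → 138.55 cm³.
Mass = 138.55 × 1.05 = 145.4775 g.
Cost = 145.4775 g / 1000 × $47.5/kg = $6.91.

$6.91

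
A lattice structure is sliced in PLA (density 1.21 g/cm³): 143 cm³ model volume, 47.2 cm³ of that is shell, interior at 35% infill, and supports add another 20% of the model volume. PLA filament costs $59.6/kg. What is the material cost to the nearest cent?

Volume inside the shell = 143 − 47.2 = 95.8 cm³.
Deposited infill: 0.35 × 95.8 → 33.53 cm³.
Support: 0.20 × 143 → 28.6 cm³.
Deposited volume = 47.2 + 33.53 + 28.6, so 109.33 cm³.
Mass = 109.33 × 1.21 = 132.2893 g.
Cost = 132.2893 g / 1000 × $59.6/kg = $7.88.

$7.88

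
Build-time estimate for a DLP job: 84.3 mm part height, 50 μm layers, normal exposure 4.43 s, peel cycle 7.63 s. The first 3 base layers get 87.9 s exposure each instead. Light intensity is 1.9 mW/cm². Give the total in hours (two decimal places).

Number of layers: 84.3 / 0.05 → 1686 (rounded up).
Base layers = 3 × (87.9 + 7.63) = 286.59 s.
Normal layers: 1683 × (4.43 + 7.63) → 20296.98 s.
Sum: 286.59 + 20296.98 = 20583.57 s → 5.72 hours.

5.72 hours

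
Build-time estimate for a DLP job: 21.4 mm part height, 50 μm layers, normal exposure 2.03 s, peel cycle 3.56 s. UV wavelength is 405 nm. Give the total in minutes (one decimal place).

39.9 minutes

Layers = ⌈21.4/0.05⌉ = 428.
Cycle time = 2.03 + 3.56, so 5.59 s.
Build time: 428 × 5.59 s = 2392.52 s, i.e. 39.9 minutes.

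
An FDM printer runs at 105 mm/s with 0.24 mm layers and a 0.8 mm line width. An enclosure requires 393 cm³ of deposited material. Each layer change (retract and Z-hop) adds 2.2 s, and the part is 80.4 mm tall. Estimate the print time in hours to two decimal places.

Line area = 0.24 × 0.8 = 0.192 mm².
Toolpath length = 393 cm³ / 0.192 mm² = 393000 / 0.192 = 2046875 mm.
Print-move time: 2046875 / 105 → 19494 s.
Number of layers: 80.4 / 0.24 → 335 (rounded up).
Layer-change overhead = 335 × 2.2, so 737 s.
Total = 19494 + 737 = 20231 s = 5.62 hours.

5.62 hours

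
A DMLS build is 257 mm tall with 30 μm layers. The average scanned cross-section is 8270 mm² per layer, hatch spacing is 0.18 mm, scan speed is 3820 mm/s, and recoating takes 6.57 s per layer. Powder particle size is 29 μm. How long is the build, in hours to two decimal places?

44.26 hours

Number of layers: 257 / 0.03 → 8567 (rounded up).
Scan path per layer: 8270 / 0.18 → 45944.4 mm.
Scan time per layer: 45944.4 / 3820 → 12.0273 s.
Time per layer = 12.0273 + 6.57, so 18.5973 s.
Build time = 8567 × 18.5973 = 159323.0691 s = 44.26 hours.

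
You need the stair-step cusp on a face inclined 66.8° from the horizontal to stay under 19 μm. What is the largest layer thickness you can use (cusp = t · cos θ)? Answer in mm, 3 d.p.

t = h_c / cos θ = 0.019 / 0.3939 = 0.048 mm.

0.048 mm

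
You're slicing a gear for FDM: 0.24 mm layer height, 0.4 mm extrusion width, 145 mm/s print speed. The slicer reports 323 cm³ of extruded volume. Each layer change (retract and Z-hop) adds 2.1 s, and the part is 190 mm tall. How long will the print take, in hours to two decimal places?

6.91 hours

Line area: 0.24 × 0.4 → 0.096 mm².
Toolpath length = 323 cm³ / 0.096 mm² = 323000 / 0.096 = 3364583.3 mm.
Print-move time: 3364583.3 / 145 → 23204 s.
Layers = ⌈190/0.24⌉ = 792.
Non-print overhead = 792 × 2.1, so 1663.2 s.
Total = 23204 + 1663.2 = 24867.2 s = 6.91 hours.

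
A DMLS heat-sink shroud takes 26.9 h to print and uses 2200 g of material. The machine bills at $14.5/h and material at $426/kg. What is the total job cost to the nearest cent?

Machine cost = 14.5 × 26.9, so $390.05.
Feedstock cost: 426 × 2200/1000 → $937.20.
Job cost: 390.05 + 937.20 = $1327.25.

$1327.25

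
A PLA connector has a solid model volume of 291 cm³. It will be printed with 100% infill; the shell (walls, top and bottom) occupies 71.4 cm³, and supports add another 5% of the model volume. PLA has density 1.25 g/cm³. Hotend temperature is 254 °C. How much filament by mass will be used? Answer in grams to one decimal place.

381.9 g

Volume inside the shell = 291 − 71.4, so 219.6 cm³.
Infill volume = 1.00 × 219.6, so 219.6 cm³.
Support = 0.05 × 291 = 14.55 cm³.
Total extruded: 71.4 + 219.6 + 14.55 → 305.55 cm³.
Mass: 305.55 × 1.25 → 381.9375 g.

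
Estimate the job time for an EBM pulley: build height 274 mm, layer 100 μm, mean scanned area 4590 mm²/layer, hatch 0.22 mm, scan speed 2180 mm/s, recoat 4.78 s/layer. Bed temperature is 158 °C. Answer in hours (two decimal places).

Layers = ⌈274/0.1⌉ = 2740.
Scan path per layer: 4590 / 0.22 → 20863.6 mm.
Per-layer scan time = 20863.6 / 2180 = 9.5705 s.
Layer cycle: 9.5705 + 4.78 → 14.3505 s.
Build time = 2740 × 14.3505 = 39320.37 s = 10.92 hours.

10.92 hours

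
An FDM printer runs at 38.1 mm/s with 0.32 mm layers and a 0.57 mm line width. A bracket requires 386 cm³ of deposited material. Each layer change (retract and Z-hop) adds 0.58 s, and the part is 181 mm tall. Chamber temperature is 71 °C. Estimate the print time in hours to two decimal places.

15.52 hours

Bead cross-section = 0.32 × 0.57, so 0.1824 mm².
Path length: 386000 mm³ / 0.1824 mm² → 2116228.1 mm.
Print-move time = 2116228.1 / 38.1, so 55544 s.
Layers = ⌈181/0.32⌉ = 566.
Z-hop total = 566 × 0.58, so 328.28 s.
Total = 55544 + 328.28 = 55872.28 s = 15.52 hours.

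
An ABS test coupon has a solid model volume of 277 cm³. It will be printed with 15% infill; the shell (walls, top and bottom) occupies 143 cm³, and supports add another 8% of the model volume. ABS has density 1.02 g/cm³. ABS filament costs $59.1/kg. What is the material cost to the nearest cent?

$11.17

Infill region: 277 − 143 → 134 cm³.
Infill deposited = 0.15 × 134, so 20.1 cm³.
Support: 0.08 × 277 → 22.16 cm³.
Deposited volume: 143 + 20.1 + 22.16 → 185.26 cm³.
Mass = 185.26 × 1.02, so 188.9652 g.
At $59.1/kg: 188.9652/1000 × 59.1 = $11.17.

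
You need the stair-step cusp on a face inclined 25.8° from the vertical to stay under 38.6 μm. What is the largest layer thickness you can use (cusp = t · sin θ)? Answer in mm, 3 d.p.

sin(25.8°) = 0.4352; t_max = 0.0386/0.4352 = 0.089 mm.

0.089 mm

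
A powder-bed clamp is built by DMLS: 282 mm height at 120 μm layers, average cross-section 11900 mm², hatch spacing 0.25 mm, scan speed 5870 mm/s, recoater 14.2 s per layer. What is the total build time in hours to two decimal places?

Layers = ⌈282/0.12⌉ = 2350.
Scan path per layer: 11900 / 0.25 → 47600 mm.
Scan time per layer: 47600 / 5870 → 8.109 s.
Time per layer = 8.109 + 14.2, so 22.309 s.
Build time = 2350 × 22.309 = 52426.15 s = 14.56 hours.

14.56 hours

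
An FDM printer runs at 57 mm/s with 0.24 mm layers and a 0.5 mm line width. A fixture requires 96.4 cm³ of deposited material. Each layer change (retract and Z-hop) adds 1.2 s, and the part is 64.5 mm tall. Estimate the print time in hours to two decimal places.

4.00 hours

Bead cross-section: 0.24 × 0.5 → 0.12 mm².
Toolpath length = 96.4 cm³ / 0.12 mm² = 96400 / 0.12 = 803333.3 mm.
Print-move time = 803333.3 / 57, so 14093.6 s.
Number of layers: 64.5 / 0.24 → 269 (rounded up).
Non-print overhead: 269 × 1.2 → 322.8 s.
Altogether 14093.6 + 322.8 = 14416.4 s, i.e. 4.00 hours.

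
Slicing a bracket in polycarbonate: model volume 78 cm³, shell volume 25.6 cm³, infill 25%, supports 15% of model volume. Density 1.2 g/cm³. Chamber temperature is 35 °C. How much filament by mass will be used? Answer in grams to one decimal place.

60.5 g

Volume inside the shell = 78 − 25.6 = 52.4 cm³.
Infill deposited = 0.25 × 52.4 = 13.1 cm³.
Support: 0.15 × 78 → 11.7 cm³.
Total printed volume: 25.6 + 13.1 + 11.7 → 50.4 cm³.
Mass: 50.4 × 1.2 → 60.48 g.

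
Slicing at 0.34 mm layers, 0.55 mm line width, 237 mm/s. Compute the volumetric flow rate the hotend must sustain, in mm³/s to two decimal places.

44.32

A = 0.34 × 0.55, so 0.187 mm².
Q = v·A = 237 × 0.187 = 44.32 mm³/s.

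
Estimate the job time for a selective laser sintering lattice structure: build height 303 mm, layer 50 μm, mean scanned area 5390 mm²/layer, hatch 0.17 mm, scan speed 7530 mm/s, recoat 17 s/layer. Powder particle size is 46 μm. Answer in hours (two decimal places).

35.70 hours

Number of layers: 303 / 0.05 → 6060 (rounded up).
Scan path per layer: 5390 / 0.17 → 31705.9 mm.
Per-layer scan time: 31705.9 / 7530 → 4.2106 s.
Time per layer = 4.2106 + 17 = 21.2106 s.
Total: 6060 × 21.2106 s = 128536.236 s → 35.70 hours.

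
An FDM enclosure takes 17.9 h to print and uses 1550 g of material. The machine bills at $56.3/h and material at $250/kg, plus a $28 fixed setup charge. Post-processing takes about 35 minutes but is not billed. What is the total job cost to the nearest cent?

$1423.27

Time charge: 56.3 × 17.9 → $1007.77.
Feedstock cost: 250 × 1550/1000 → $387.50.
Adding setup: 1007.77 + 387.50 + 28 → $1423.27.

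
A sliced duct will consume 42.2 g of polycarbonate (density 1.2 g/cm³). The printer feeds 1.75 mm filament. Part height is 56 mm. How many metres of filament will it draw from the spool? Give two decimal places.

14.62 m

Volume = 42.2 g / 1.2 g·cm⁻³ = 35.1667 cm³ = 35166.7 mm³.
A = π r² = π × 0.875² = 2.4053 mm².
Length = 35166.7 / 2.4053 = 14620.5 mm = 14.62 m.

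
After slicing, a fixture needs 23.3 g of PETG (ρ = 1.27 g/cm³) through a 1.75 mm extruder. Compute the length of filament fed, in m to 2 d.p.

7.63 m

Volume = 23.3 g / 1.27 g·cm⁻³ = 18.3465 cm³ = 18346.5 mm³.
Cross-section of 1.75 mm filament: π·(1.75/2)² = 2.4053 mm².
L = V/A = 18346.5/2.4053 = 7627.53 mm → 7.63 m.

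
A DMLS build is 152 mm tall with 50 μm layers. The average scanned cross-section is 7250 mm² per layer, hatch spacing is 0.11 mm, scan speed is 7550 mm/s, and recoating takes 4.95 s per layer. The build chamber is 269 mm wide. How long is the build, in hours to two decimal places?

Layers = ⌈152/0.05⌉ = 3040.
Hatch length per layer = 7250 / 0.11, so 65909.1 mm.
Per-layer scan time: 65909.1 / 7550 → 8.7297 s.
Time per layer = 8.7297 + 4.95 = 13.6797 s.
Build time = 3040 × 13.6797 = 41586.288 s = 11.55 hours.

11.55 hours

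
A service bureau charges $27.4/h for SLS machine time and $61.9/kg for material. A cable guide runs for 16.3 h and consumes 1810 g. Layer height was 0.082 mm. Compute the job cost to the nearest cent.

$558.66

Machine cost: 27.4 × 16.3 → $446.62.
Material charge = 61.9 × 1810/1000, so $112.039.
Job cost: 446.62 + 112.039 = 558.659 ≈ $558.66.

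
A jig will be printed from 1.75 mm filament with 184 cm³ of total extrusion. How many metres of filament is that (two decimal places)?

76.50 m

Filament cross-section = π × (1.75/2)² = 2.4053 mm².
L = 184000 mm³ / 2.4053 mm² = 76497.73 mm, i.e. 76.50 m.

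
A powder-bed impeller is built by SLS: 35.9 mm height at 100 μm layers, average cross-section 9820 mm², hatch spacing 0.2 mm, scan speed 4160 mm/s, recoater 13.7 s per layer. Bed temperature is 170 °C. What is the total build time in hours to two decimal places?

2.54 hours

Number of layers: 35.9 / 0.1 → 359 (rounded up).
Per-layer scan distance = 9820 / 0.2 = 49100 mm.
Scan time per layer = 49100 / 4160, so 11.8029 s.
Per-layer time = 11.8029 + 13.7 = 25.5029 s.
Total: 359 × 25.5029 s = 9155.5411 s → 2.54 hours.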